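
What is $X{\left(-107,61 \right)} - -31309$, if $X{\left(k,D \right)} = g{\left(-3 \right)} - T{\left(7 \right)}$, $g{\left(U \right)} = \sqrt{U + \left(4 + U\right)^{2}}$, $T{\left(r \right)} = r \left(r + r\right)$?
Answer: $31211 + i \sqrt{2} \approx 31211.0 + 1.4142 i$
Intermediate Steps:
$T{\left(r \right)} = 2 r^{2}$ ($T{\left(r \right)} = r 2 r = 2 r^{2}$)
$X{\left(k,D \right)} = -98 + i \sqrt{2}$ ($X{\left(k,D \right)} = \sqrt{-3 + \left(4 - 3\right)^{2}} - 2 \cdot 7^{2} = \sqrt{-3 + 1^{2}} - 2 \cdot 49 = \sqrt{-3 + 1} - 98 = \sqrt{-2} - 98 = i \sqrt{2} - 98 = -98 + i \sqrt{2}$)
$X{\left(-107,61 \right)} - -31309 = \left(-98 + i \sqrt{2}\right) - -31309 = \left(-98 + i \sqrt{2}\right) + 31309 = 31211 + i \sqrt{2}$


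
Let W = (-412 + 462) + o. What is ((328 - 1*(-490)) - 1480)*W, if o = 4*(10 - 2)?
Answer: -54284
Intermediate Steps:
o = 32 (o = 4*8 = 32)
W = 82 (W = (-412 + 462) + 32 = 50 + 32 = 82)
((328 - 1*(-490)) - 1480)*W = ((328 - 1*(-490)) - 1480)*82 = ((328 + 490) - 1480)*82 = (818 - 1480)*82 = -662*82 = -54284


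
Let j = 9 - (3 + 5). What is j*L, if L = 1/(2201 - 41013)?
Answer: -1/38812 ≈ -2.5765e-5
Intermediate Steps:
j = 1 (j = 9 - 1*8 = 9 - 8 = 1)
L = -1/38812 (L = 1/(-38812) = -1/38812 ≈ -2.5765e-5)
j*L = 1*(-1/38812) = -1/38812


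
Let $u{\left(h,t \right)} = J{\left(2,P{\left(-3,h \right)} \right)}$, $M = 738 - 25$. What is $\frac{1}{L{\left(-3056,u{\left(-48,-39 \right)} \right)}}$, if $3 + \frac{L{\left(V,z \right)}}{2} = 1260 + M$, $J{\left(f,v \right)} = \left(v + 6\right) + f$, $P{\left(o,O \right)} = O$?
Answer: $\frac{1}{3940} \approx 0.00025381$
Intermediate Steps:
$J{\left(f,v \right)} = 6 + f + v$ ($J{\left(f,v \right)} = \left(6 + v\right) + f = 6 + f + v$)
$M = 713$ ($M = 738 - 25 = 713$)
$u{\left(h,t \right)} = 8 + h$ ($u{\left(h,t \right)} = 6 + 2 + h = 8 + h$)
$L{\left(V,z \right)} = 3940$ ($L{\left(V,z \right)} = -6 + 2 \left(1260 + 713\right) = -6 + 2 \cdot 1973 = -6 + 3946 = 3940$)
$\frac{1}{L{\left(-3056,u{\left(-48,-39 \right)} \right)}} = \frac{1}{3940}$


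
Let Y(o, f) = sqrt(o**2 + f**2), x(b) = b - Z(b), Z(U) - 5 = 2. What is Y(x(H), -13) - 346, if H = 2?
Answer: -346 + sqrt(194) ≈ -332.07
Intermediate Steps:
Z(U) = 7 (Z(U) = 5 + 2 = 7)
x(b) = -7 + b (x(b) = b - 1*7 = b - 7 = -7 + b)
Y(o, f) = sqrt(f**2 + o**2)
Y(x(H), -13) - 346 = sqrt((-13)**2 + (-7 + 2)**2) - 346 = sqrt(169 + (-5)**2) - 346 = sqrt(169 + 25) - 346 = sqrt(194) - 346 = -346 + sqrt(194)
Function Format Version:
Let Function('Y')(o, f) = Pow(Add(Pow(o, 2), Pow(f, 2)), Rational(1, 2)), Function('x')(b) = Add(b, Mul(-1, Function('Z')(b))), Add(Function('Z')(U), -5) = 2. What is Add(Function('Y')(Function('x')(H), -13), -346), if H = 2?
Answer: Add(-346, Pow(194, Rational(1, 2))) ≈ -332.07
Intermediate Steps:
Function('Z')(U) = 7 (Function('Z')(U) = Add(5, 2) = 7)
Function('x')(b) = Add(-7, b) (Function('x')(b) = Add(b, Mul(-1, 7)) = Add(b, -7) = Add(-7, b))
Function('Y')(o, f) = Pow(Add(Pow(f, 2), Pow(o, 2)), Rational(1, 2))
Add(Function('Y')(Function('x')(H), -13), -346) = Add(Pow(Add(Pow(-13, 2), Pow(Add(-7, 2), 2)), Rational(1, 2)), -346) = Add(Pow(Add(169, Pow(-5, 2)), Rational(1, 2)), -346) = Add(Pow(Add(169, 25), Rational(1, 2)), -346) = Add(Pow(194, Rational(1, 2)), -346) = Add(-346, Pow(194, Rational(1, 2)))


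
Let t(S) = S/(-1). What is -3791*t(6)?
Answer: 22746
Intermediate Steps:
t(S) = -S (t(S) = S*(-1) = -S)
-3791*t(6) = -(-3791)*6 = -3791*(-6) = 22746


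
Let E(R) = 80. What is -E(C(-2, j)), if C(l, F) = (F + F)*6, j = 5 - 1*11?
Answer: -80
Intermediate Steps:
j = -6 (j = 5 - 11 = -6)
C(l, F) = 12*F (C(l, F) = (2*F)*6 = 12*F)
-E(C(-2, j)) = -1*80 = -80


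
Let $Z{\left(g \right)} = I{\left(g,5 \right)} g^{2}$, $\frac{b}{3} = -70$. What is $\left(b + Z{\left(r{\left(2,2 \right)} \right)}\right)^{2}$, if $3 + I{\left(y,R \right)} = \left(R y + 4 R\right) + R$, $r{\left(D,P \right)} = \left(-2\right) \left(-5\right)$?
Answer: $48860100$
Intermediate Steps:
$r{\left(D,P \right)} = 10$
$b = -210$ ($b = 3 \left(-70\right) = -210$)
$I{\left(y,R \right)} = -3 + 5 R + R y$ ($I{\left(y,R \right)} = -3 + \left(\left(R y + 4 R\right) + R\right) = -3 + \left(\left(4 R + R y\right) + R\right) = -3 + \left(5 R + R y\right) = -3 + 5 R + R y$)
$Z{\left(g \right)} = g^{2} \left(22 + 5 g\right)$ ($Z{\left(g \right)} = \left(-3 + 5 \cdot 5 + 5 g\right) g^{2} = \left(-3 + 25 + 5 g\right) g^{2} = \left(22 + 5 g\right) g^{2} = g^{2} \left(22 + 5 g\right)$)
$\left(b + Z{\left(r{\left(2,2 \right)} \right)}\right)^{2} = \left(-210 + 10^{2} \left(22 + 5 \cdot 10\right)\right)^{2} = \left(-210 + 100 \left(22 + 50\right)\right)^{2} = \left(-210 + 100 \cdot 72\right)^{2} = \left(-210 + 7200\right)^{2} = 6990^{2} = 48860100$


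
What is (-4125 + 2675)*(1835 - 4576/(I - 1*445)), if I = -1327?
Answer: -1180371050/443 ≈ -2.6645e+6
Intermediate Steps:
(-4125 + 2675)*(1835 - 4576/(I - 1*445)) = (-4125 + 2675)*(1835 - 4576/(-1327 - 1*445)) = -1450*(1835 - 4576/(-1327 - 445)) = -1450*(1835 - 4576/(-1772)) = -1450*(1835 - 4576*(-1/1772)) = -1450*(1835 + 1144/443) = -1450*814049/443 = -1180371050/443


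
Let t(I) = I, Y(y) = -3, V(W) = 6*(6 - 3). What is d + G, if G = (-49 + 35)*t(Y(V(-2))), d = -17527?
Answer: -17485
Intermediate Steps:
V(W) = 18 (V(W) = 6*3 = 18)
G = 42 (G = (-49 + 35)*(-3) = -14*(-3) = 42)
d + G = -17527 + 42 = -17485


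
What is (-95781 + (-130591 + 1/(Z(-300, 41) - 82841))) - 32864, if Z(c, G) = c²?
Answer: -1855870523/7159 ≈ -2.5924e+5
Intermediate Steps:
(-95781 + (-130591 + 1/(Z(-300, 41) - 82841))) - 32864 = (-95781 + (-130591 + 1/((-300)² - 82841))) - 32864 = (-95781 + (-130591 + 1/(90000 - 82841))) - 32864 = (-95781 + (-130591 + 1/7159)) - 32864 = (-95781 - 934900968/7159) - 32864 = -1620597147/7159 - 32864 = -1855870523/7159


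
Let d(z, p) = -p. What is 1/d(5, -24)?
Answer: 1/24 ≈ 0.041667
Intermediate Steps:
1/d(5, -24) = 1/(-1*(-24)) = 1/24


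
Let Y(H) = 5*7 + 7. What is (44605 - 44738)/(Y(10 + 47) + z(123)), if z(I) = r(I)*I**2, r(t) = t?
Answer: -133/1860909 ≈ -7.1470e-5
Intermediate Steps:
z(I) = I**3 (z(I) = I*I**2 = I**3)
Y(H) = 42 (Y(H) = 35 + 7 = 42)
(44605 - 44738)/(Y(10 + 47) + z(123)) = (44605 - 44738)/(42 + 123**3) = -133/(42 + 1860867) = -133/1860909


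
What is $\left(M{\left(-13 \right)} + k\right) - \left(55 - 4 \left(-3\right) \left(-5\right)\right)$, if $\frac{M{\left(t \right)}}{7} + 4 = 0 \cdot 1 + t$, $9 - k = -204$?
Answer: $99$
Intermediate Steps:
$k = 213$ ($k = 9 - -204 = 9 + 204 = 213$)
$M{\left(t \right)} = -28 + 7 t$ ($M{\left(t \right)} = -28 + 7 \left(0 \cdot 1 + t\right) = -28 + 7 \left(0 + t\right) = -28 + 7 t$)
$\left(M{\left(-13 \right)} + k\right) - \left(55 - 4 \left(-3\right) \left(-5\right)\right) = \left(\left(-28 + 7 \left(-13\right)\right) + 213\right) - \left(55 - 4 \left(-3\right) \left(-5\right)\right) = \left(\left(-28 - 91\right) + 213\right) - -5 = \left(-119 + 213\right) + \left(60 - 55\right) = 94 + 5 = 99$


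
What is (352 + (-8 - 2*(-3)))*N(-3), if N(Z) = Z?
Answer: -1050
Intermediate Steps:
(352 + (-8 - 2*(-3)))*N(-3) = (352 + (-8 - 2*(-3)))*(-3) = (352 + (-8 + 6))*(-3) = (352 - 2)*(-3) = 350*(-3) = -1050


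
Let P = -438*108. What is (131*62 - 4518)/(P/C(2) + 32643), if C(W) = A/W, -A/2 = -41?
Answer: 147764/1291059 ≈ 0.11445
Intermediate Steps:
A = 82 (A = -2*(-41) = 82)
C(W) = 82/W
P = -47304
(131*62 - 4518)/(P/C(2) + 32643) = (131*62 - 4518)/(-47304/(82/2) + 32643) = (8122 - 4518)/(-47304/(82*(1/2)) + 32643) = 3604/(-47304/41 + 32643) = 3604/(1291059/41) = 3604*(41/1291059) = 147764/1291059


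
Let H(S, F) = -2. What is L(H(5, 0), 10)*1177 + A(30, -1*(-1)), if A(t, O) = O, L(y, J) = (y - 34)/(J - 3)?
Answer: -42365/7 ≈ -6052.1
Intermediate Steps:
L(y, J) = (-34 + y)/(-3 + J)
L(H(5, 0), 10)*1177 + A(30, -1*(-1)) = ((-34 - 2)/(-3 + 10))*1177 - 1*(-1) = (-36/7)*1177 + 1 = ((⅐)*(-36))*1177 + 1 = -36/7*1177 + 1 = -42372/7 + 1 = -42365/7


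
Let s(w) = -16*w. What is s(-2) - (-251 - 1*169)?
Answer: 452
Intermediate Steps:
s(-2) - (-251 - 1*169) = -16*(-2) - (-251 - 1*169) = 32 - (-251 - 169) = 32 - 1*(-420) = 32 + 420 = 452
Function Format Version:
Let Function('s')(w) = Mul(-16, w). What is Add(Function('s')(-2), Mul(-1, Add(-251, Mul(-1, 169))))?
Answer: 452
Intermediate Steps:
Add(Function('s')(-2), Mul(-1, Add(-251, Mul(-1, 169)))) = Add(Mul(-16, -2), Mul(-1, Add(-251, Mul(-1, 169)))) = Add(32, Mul(-1, Add(-251, -169))) = Add(32, Mul(-1, -420)) = Add(32, 420) = 452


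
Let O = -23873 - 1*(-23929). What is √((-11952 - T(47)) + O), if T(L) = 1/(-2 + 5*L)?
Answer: 13*I*√3821433/233 ≈ 109.07*I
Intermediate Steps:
O = 56 (O = -23873 + 23929 = 56)
√((-11952 - T(47)) + O) = √((-11952 - 1/(-2 + 5*47)) + 56) = √((-11952 - 1/(-2 + 235)) + 56) = √((-11952 - 1/233) + 56) = √(-2784817/233 + 56) = √(-2771769/233) = 13*I*√3821433/233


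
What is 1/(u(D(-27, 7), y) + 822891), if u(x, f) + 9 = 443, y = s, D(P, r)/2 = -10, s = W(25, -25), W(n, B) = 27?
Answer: 1/823325 ≈ 1.2146e-6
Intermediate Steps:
s = 27
D(P, r) = -20 (D(P, r) = 2*(-10) = -20)
y = 27
u(x, f) = 434 (u(x, f) = -9 + 443 = 434)
1/(u(D(-27, 7), y) + 822891) = 1/(434 + 822891) = 1/823325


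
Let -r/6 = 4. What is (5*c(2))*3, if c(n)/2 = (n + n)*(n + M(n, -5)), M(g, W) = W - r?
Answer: 2520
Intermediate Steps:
r = -24 (r = -6*4 = -24)
M(g, W) = 24 + W (M(g, W) = W - 1*(-24) = W + 24 = 24 + W)
c(n) = 4*n*(19 + n) (c(n) = 2*((n + n)*(n + (24 - 5))) = 2*((2*n)*(n + 19)) = 2*((2*n)*(19 + n)) = 2*(2*n*(19 + n)) = 4*n*(19 + n))
(5*c(2))*3 = (5*(4*2*(19 + 2)))*3 = (5*(4*2*21))*3 = (5*168)*3 = 840*3 = 2520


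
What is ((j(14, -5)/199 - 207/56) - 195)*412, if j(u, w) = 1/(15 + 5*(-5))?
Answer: -1140353479/13930 ≈ -81863.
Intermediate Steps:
j(u, w) = -1/10 (j(u, w) = 1/(15 - 25) = 1/(-10) = -1/10)
((j(14, -5)/199 - 207/56) - 195)*412 = ((-1/10/199 - 207/56) - 195)*412 = ((-1/10*1/199 - 207*1/56) - 195)*412 = ((-1/1990 - 207/56) - 195)*412 = (-205993/55720 - 195)*412 = -11071393/55720*412 = -1140353479/13930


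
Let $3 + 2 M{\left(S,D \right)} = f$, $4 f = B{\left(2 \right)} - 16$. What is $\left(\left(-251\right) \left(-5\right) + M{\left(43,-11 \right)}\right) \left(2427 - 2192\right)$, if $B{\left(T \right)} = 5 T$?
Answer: $\frac{1177585}{4} \approx 2.944 \cdot 10^{5}$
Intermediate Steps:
$f = - \frac{3}{2}$ ($f = \frac{5 \cdot 2 - 16}{4} = \frac{10 - 16}{4} = \frac{1}{4} \left(-6\right) = - \frac{3}{2} \approx -1.5$)
$M{\left(S,D \right)} = - \frac{9}{4}$ ($M{\left(S,D \right)} = - \frac{3}{2} + \frac{1}{2} \left(- \frac{3}{2}\right) = - \frac{3}{2} - \frac{3}{4} = - \frac{9}{4}$)
$\left(\left(-251\right) \left(-5\right) + M{\left(43,-11 \right)}\right) \left(2427 - 2192\right) = \left(\left(-251\right) \left(-5\right) - \frac{9}{4}\right) \left(2427 - 2192\right) = \left(1255 - \frac{9}{4}\right) \left(2427 + \left(-2315 + 123\right)\right) = \frac{5011 \left(2427 - 2192\right)}{4} = \frac{5011}{4} \cdot 235 = \frac{1177585}{4}$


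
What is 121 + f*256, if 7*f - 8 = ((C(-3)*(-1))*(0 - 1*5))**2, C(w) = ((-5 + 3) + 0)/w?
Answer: 51655/63 ≈ 819.92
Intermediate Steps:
C(w) = -2/w (C(w) = (-2 + 0)/w = -2/w)
f = 172/63 (f = 8/7 + ((-2/(-3)*(-1))*(0 - 1*5))**2/7 = 8/7 + ((-2*(-1/3)*(-1))*(0 - 5))**2/7 = 8/7 + (((2/3)*(-1))*(-5))**2/7 = 8/7 + (-2/3*(-5))**2/7 = 8/7 + (10/3)**2/7 = 8/7 + (1/7)*(100/9) = 8/7 + 100/63 = 172/63 ≈ 2.7302)
121 + f*256 = 121 + (172/63)*256 = 121 + 44032/63 = 51655/63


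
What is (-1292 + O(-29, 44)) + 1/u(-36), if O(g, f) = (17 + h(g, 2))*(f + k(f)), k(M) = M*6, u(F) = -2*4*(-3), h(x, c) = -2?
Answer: 79873/24 ≈ 3328.0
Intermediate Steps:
u(F) = 24 (u(F) = -8*(-3) = 24)
k(M) = 6*M
O(g, f) = 105*f (O(g, f) = (17 - 2)*(f + 6*f) = 15*(7*f) = 105*f)
(-1292 + O(-29, 44)) + 1/u(-36) = (-1292 + 105*44) + 1/24 = (-1292 + 4620) + 1/24 = 3328 + 1/24 = 79873/24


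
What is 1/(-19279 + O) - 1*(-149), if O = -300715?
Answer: 47679105/319994 ≈ 149.00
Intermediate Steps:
1/(-19279 + O) - 1*(-149) = 1/(-19279 - 300715) - 1*(-149) = 1/(-319994) + 149 = -1/319994 + 149 = 47679105/319994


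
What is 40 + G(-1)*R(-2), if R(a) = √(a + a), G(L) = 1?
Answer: 40 + 2*I ≈ 40.0 + 2.0*I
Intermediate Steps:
R(a) = √2*√a (R(a) = √(2*a) = √2*√a)
40 + G(-1)*R(-2) = 40 + 1*(√2*√(-2)) = 40 + 1*(√2*(I*√2)) = 40 + 1*(2*I) = 40 + 2*I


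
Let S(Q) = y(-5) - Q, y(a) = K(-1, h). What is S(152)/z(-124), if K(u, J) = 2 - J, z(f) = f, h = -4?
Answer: 73/62 ≈ 1.1774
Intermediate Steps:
y(a) = 6 (y(a) = 2 - 1*(-4) = 2 + 4 = 6)
S(Q) = 6 - Q
S(152)/z(-124) = (6 - 1*152)/(-124) = (6 - 152)*(-1/124) = -146*(-1/124) = 73/62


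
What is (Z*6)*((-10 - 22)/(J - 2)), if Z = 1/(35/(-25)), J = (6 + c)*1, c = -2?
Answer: 480/7 ≈ 68.571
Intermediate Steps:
J = 4 (J = (6 - 2)*1 = 4*1 = 4)
Z = -5/7 (Z = 1/(35*(-1/25)) = 1/(-7/5) = -5/7 ≈ -0.71429)
(Z*6)*((-10 - 22)/(J - 2)) = (-5/7*6)*((-10 - 22)/(4 - 2)) = -(-960)/(7*2) = -30/7*(-16) = 480/7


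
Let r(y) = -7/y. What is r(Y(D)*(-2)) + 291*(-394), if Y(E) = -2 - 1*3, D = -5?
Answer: -1146547/10 ≈ -1.1465e+5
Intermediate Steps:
Y(E) = -5 (Y(E) = -2 - 3 = -5)
r(Y(D)*(-2)) + 291*(-394) = -7/((-5*(-2))) + 291*(-394) = -7/10 - 114654 = -1146547/10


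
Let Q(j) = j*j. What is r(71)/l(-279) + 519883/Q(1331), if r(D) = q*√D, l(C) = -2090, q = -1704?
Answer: 519883/1771561 + 852*√71/1045 ≈ 7.1634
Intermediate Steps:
Q(j) = j²
r(D) = -1704*√D
r(71)/l(-279) + 519883/Q(1331) = -1704*√71/(-2090) + 519883/(1331²) = -1704*√71*(-1/2090) + 519883/1771561 = 852*√71/1045 + 519883*(1/1771561) = 852*√71/1045 + 519883/1771561 = 519883/1771561 + 852*√71/1045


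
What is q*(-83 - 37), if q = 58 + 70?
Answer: -15360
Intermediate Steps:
q = 128
q*(-83 - 37) = 128*(-83 - 37) = 128*(-120) = -15360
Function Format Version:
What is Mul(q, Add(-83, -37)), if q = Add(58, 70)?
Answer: -15360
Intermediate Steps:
q = 128
Mul(q, Add(-83, -37)) = Mul(128, Add(-83, -37)) = Mul(128, -120) = -15360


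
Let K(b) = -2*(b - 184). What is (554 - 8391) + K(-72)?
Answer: -7325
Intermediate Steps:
K(b) = 368 - 2*b (K(b) = -2*(-184 + b) = 368 - 2*b)
(554 - 8391) + K(-72) = (554 - 8391) + (368 - 2*(-72)) = -7837 + (368 + 144) = -7837 + 512 = -7325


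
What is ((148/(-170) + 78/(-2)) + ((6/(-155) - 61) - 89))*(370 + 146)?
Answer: -258212076/2635 ≈ -97993.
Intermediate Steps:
((148/(-170) + 78/(-2)) + ((6/(-155) - 61) - 89))*(370 + 146) = ((148*(-1/170) + 78*(-½)) + ((6*(-1/155) - 61) - 89))*516 = ((-74/85 - 39) + ((-6/155 - 61) - 89))*516 = (-3389/85 + (-9461/155 - 89))*516 = (-3389/85 - 23256/155)*516 = -500411/2635*516 = -258212076/2635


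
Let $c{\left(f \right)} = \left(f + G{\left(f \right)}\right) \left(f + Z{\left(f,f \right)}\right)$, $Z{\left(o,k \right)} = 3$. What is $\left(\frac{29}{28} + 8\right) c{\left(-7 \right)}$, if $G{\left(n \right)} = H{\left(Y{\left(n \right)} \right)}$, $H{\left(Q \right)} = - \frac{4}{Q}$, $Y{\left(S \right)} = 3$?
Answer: $\frac{6325}{21} \approx 301.19$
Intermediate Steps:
$G{\left(n \right)} = - \frac{4}{3}$
$c{\left(f \right)} = \left(3 + f\right) \left(- \frac{4}{3} + f\right)$ ($c{\left(f \right)} = \left(f - \frac{4}{3}\right) \left(f + 3\right) = \left(- \frac{4}{3} + f\right) \left(3 + f\right) = \left(3 + f\right) \left(- \frac{4}{3} + f\right)$)
$\left(\frac{29}{28} + 8\right) c{\left(-7 \right)} = \left(\frac{29}{28} + 8\right) \left(-4 + \left(-7\right)^{2} + \frac{5}{3} \left(-7\right)\right) = \left(29 \cdot \frac{1}{28} + 8\right) \left(-4 + 49 - \frac{35}{3}\right) = \left(\frac{29}{28} + 8\right) \frac{100}{3} = \frac{253}{28} \cdot \frac{100}{3} = \frac{6325}{21}$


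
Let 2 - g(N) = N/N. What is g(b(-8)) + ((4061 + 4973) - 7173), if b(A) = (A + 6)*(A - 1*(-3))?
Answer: 1862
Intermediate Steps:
b(A) = (3 + A)*(6 + A) (b(A) = (6 + A)*(A + 3) = (6 + A)*(3 + A) = (3 + A)*(6 + A))
g(N) = 1 (g(N) = 2 - N/N = 2 - 1*1 = 2 - 1 = 1)
g(b(-8)) + ((4061 + 4973) - 7173) = 1 + ((4061 + 4973) - 7173) = 1 + (9034 - 7173) = 1 + 1861 = 1862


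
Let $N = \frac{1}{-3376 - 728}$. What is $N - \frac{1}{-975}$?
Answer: $\frac{1043}{1333800} \approx 0.00078198$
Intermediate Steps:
$N = - \frac{1}{4104}$ ($N = \frac{1}{-3376 - 728} = \frac{1}{-4104} = - \frac{1}{4104} \approx -0.00024366$)
$N - \frac{1}{-975} = - \frac{1}{4104} - \frac{1}{-975} = - \frac{1}{4104} - - \frac{1}{975} = - \frac{1}{4104} + \frac{1}{975} = \frac{1043}{1333800}$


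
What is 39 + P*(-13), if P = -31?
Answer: 442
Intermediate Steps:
39 + P*(-13) = 39 - 31*(-13) = 39 + 403 = 442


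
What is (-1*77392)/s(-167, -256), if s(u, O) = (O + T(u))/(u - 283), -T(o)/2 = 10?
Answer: -2902200/23 ≈ -1.2618e+5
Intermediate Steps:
T(o) = -20 (T(o) = -2*10 = -20)
s(u, O) = (-20 + O)/(-283 + u) (s(u, O) = (O - 20)/(u - 283) = (-20 + O)/(-283 + u))
(-1*77392)/s(-167, -256) = (-1*77392)/(((-20 - 256)/(-283 - 167))) = -77392/(-276/(-450)) = -77392/((-1/450*(-276))) = -77392/46/75 = -77392*75/46 = -2902200/23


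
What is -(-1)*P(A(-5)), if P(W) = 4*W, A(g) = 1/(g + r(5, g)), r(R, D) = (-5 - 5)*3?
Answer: -4/35 ≈ -0.11429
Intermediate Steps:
r(R, D) = -30 (r(R, D) = -10*3 = -30)
A(g) = 1/(-30 + g) (A(g) = 1/(g - 30) = 1/(-30 + g))
-(-1)*P(A(-5)) = -(-1)*4/(-30 - 5) = -(-1)*4/(-35) = -(-1)*4*(-1/35) = -(-1)*(-4)/35 = -1*4/35 = -4/35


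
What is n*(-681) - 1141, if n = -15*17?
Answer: 172514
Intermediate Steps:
n = -255
n*(-681) - 1141 = -255*(-681) - 1141 = 173655 - 1141 = 172514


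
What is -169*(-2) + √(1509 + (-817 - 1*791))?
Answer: 338 + 3*I*√11 ≈ 338.0 + 9.9499*I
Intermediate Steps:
-169*(-2) + √(1509 + (-817 - 1*791)) = 338 + √(1509 + (-817 - 791)) = 338 + √(1509 - 1608) = 338 + √(-99) = 338 + 3*I*√11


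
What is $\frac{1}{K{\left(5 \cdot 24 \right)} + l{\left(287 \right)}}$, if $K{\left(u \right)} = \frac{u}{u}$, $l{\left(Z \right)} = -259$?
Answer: $- \frac{1}{258} \approx -0.003876$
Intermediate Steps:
$K{\left(u \right)} = 1$
$\frac{1}{K{\left(5 \cdot 24 \right)} + l{\left(287 \right)}} = \frac{1}{1 - 259} = \frac{1}{-258} = - \frac{1}{258}$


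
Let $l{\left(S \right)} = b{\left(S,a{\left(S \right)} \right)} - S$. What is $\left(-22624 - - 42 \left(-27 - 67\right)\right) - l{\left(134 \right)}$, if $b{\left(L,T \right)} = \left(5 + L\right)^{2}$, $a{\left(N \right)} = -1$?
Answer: $-45759$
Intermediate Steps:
$l{\left(S \right)} = \left(5 + S\right)^{2} - S$
$\left(-22624 - - 42 \left(-27 - 67\right)\right) - l{\left(134 \right)} = \left(-22624 - - 42 \left(-27 - 67\right)\right) - \left(\left(5 + 134\right)^{2} - 134\right) = \left(-22624 - \left(-42\right) \left(-94\right)\right) - \left(139^{2} - 134\right) = \left(-22624 - 3948\right) - \left(19321 - 134\right) = \left(-22624 - 3948\right) - 19187 = -26572 - 19187 = -45759$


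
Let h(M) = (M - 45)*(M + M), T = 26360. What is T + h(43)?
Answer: 26188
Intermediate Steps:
h(M) = 2*M*(-45 + M) (h(M) = (-45 + M)*(2*M) = 2*M*(-45 + M))
T + h(43) = 26360 + 2*43*(-45 + 43) = 26360 + 2*43*(-2) = 26360 - 172 = 26188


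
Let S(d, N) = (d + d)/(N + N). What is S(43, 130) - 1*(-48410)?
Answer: 6293343/130 ≈ 48410.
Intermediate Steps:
S(d, N) = d/N (S(d, N) = (2*d)/((2*N)) = (2*d)*(1/(2*N)) = d/N)
S(43, 130) - 1*(-48410) = 43/130 - 1*(-48410) = 43*(1/130) + 48410 = 43/130 + 48410 = 6293343/130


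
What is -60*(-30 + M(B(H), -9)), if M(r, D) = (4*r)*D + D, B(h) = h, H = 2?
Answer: 6660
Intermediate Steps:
M(r, D) = D + 4*D*r (M(r, D) = 4*D*r + D = D + 4*D*r)
-60*(-30 + M(B(H), -9)) = -60*(-30 - 9*(1 + 4*2)) = -60*(-30 - 9*(1 + 8)) = -60*(-30 - 9*9) = -60*(-30 - 81) = -60*(-111) = 6660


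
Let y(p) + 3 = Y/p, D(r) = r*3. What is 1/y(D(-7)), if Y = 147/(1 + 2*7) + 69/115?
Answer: -105/367 ≈ -0.28610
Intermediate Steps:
D(r) = 3*r
Y = 52/5 (Y = 147/(1 + 14) + 69*(1/115) = 147/15 + 3/5 = 147*(1/15) + 3/5 = 49/5 + 3/5 = 52/5 ≈ 10.400)
y(p) = -3 + 52/(5*p)
1/y(D(-7)) = 1/(-3 + 52/(5*((3*(-7))))) = 1/(-3 + (52/5)/(-21)) = 1/(-3 + (52/5)*(-1/21)) = 1/(-3 - 52/105) = 1/(-367/105) = -105/367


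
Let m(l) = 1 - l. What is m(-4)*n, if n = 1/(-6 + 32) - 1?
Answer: -125/26 ≈ -4.8077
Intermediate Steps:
n = -25/26 (n = 1/26 - 1 = -25/26 ≈ -0.96154)
m(-4)*n = (1 - 1*(-4))*(-25/26) = (1 + 4)*(-25/26) = 5*(-25/26) = -125/26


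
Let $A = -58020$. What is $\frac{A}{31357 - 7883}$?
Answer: $- \frac{29010}{11737} \approx -2.4717$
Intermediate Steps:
$\frac{A}{31357 - 7883} = - \frac{58020}{31357 - 7883} = - \frac{58020}{23474} = \left(-58020\right) \frac{1}{23474} = - \frac{29010}{11737}$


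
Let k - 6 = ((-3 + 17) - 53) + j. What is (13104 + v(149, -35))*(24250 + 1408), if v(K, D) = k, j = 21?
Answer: 335914536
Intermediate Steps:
k = -12 (k = 6 + (((-3 + 17) - 53) + 21) = 6 + ((14 - 53) + 21) = 6 + (-39 + 21) = 6 - 18 = -12)
v(K, D) = -12
(13104 + v(149, -35))*(24250 + 1408) = (13104 - 12)*(24250 + 1408) = 13092*25658 = 335914536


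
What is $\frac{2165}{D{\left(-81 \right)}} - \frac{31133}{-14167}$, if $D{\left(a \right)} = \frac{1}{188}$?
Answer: $\frac{5766283473}{14167} \approx 4.0702 \cdot 10^{5}$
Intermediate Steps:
$D{\left(a \right)} = \frac{1}{188}$
$\frac{2165}{D{\left(-81 \right)}} - \frac{31133}{-14167} = 2165 \frac{1}{\frac{1}{188}} - \frac{31133}{-14167} = 2165 \cdot 188 - - \frac{31133}{14167} = 407020 + \frac{31133}{14167} = \frac{5766283473}{14167}$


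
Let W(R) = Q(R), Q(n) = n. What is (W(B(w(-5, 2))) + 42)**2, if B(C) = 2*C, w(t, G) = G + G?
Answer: 2500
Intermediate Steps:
w(t, G) = 2*G
W(R) = R
(W(B(w(-5, 2))) + 42)**2 = (2*(2*2) + 42)**2 = (2*4 + 42)**2 = (8 + 42)**2 = 50**2 = 2500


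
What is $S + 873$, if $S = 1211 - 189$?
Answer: $1895$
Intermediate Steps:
$S = 1022$
$S + 873 = 1022 + 873 = 1895$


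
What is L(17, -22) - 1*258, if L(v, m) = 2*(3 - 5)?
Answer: -262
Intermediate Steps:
L(v, m) = -4 (L(v, m) = 2*(-2) = -4)
L(17, -22) - 1*258 = -4 - 1*258 = -4 - 258 = -262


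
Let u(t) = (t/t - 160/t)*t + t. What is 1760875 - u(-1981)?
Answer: 1764997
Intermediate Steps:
u(t) = t + t*(1 - 160/t) (u(t) = (1 - 160/t)*t + t = t*(1 - 160/t) + t = t + t*(1 - 160/t))
1760875 - u(-1981) = 1760875 - (-160 + 2*(-1981)) = 1760875 - (-160 - 3962) = 1760875 - 1*(-4122) = 1760875 + 4122 = 1764997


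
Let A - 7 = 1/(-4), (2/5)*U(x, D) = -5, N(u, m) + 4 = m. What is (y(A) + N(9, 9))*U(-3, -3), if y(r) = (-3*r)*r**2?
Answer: 1468225/128 ≈ 11471.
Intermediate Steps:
N(u, m) = -4 + m
U(x, D) = -25/2 (U(x, D) = (5/2)*(-5) = -25/2)
A = 27/4 (A = 7 + 1/(-4) = 7 - 1/4 = 27/4 ≈ 6.7500)
y(r) = -3*r**3
(y(A) + N(9, 9))*U(-3, -3) = (-3*(27/4)**3 + (-4 + 9))*(-25/2) = (-3*19683/64 + 5)*(-25/2) = (-59049/64 + 5)*(-25/2) = -58729/64*(-25/2) = 1468225/128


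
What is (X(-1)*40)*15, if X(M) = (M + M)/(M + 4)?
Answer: -400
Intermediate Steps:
X(M) = 2*M/(4 + M) (X(M) = (2*M)/(4 + M) = 2*M/(4 + M))
(X(-1)*40)*15 = ((2*(-1)/(4 - 1))*40)*15 = ((2*(-1)/3)*40)*15 = ((2*(-1)*(⅓))*40)*15 = -⅔*40*15 = -80/3*15 = -400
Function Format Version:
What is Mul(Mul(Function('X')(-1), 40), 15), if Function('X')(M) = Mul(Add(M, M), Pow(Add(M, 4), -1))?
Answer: -400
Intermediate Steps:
Function('X')(M) = Mul(2, M, Pow(Add(4, M), -1)) (Function('X')(M) = Mul(Mul(2, M), Pow(Add(4, M), -1)) = Mul(2, M, Pow(Add(4, M), -1)))
Mul(Mul(Function('X')(-1), 40), 15) = Mul(Mul(Mul(2, -1, Pow(Add(4, -1), -1)), 40), 15) = Mul(Mul(Mul(2, -1, Pow(3, -1)), 40), 15) = Mul(Mul(Mul(2, -1, Rational(1, 3)), 40), 15) = Mul(Mul(Rational(-2, 3), 40), 15) = Mul(Rational(-80, 3), 15) = -400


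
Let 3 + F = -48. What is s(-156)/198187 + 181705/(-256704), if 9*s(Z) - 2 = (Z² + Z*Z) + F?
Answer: -103874133641/152626186944 ≈ -0.68058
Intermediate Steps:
F = -51 (F = -3 - 48 = -51)
s(Z) = -49/9 + 2*Z²/9 (s(Z) = 2/9 + ((Z² + Z*Z) - 51)/9 = 2/9 + ((Z² + Z²) - 51)/9 = 2/9 + (2*Z² - 51)/9 = 2/9 + (-51 + 2*Z²)/9 = 2/9 + (-17/3 + 2*Z²/9) = -49/9 + 2*Z²/9)
s(-156)/198187 + 181705/(-256704) = (-49/9 + (2/9)*(-156)²)/198187 + 181705/(-256704) = (-49/9 + (2/9)*24336)*(1/198187) + 181705*(-1/256704) = (-49/9 + 5408)*(1/198187) - 181705/256704 = (48623/9)*(1/198187) - 181705/256704 = 48623/1783683 - 181705/256704 = -103874133641/152626186944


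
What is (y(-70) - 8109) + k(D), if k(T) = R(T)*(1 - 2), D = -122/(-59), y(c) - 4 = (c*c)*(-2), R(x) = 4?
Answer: -17909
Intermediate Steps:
y(c) = 4 - 2*c² (y(c) = 4 + (c*c)*(-2) = 4 + c²*(-2) = 4 - 2*c²)
D = 122/59 (D = -122*(-1/59) = 122/59 ≈ 2.0678)
k(T) = -4 (k(T) = 4*(1 - 2) = 4*(-1) = -4)
(y(-70) - 8109) + k(D) = ((4 - 2*(-70)²) - 8109) - 4 = ((4 - 2*4900) - 8109) - 4 = ((4 - 9800) - 8109) - 4 = (-9796 - 8109) - 4 = -17905 - 4 = -17909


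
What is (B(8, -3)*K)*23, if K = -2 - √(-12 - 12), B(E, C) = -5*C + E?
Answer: -1058 - 1058*I*√6 ≈ -1058.0 - 2591.6*I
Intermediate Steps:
B(E, C) = E - 5*C
K = -2 - 2*I*√6 (K = -2 - √(-24) = -2 - 2*I*√6 ≈ -2.0 - 4.899*I)
(B(8, -3)*K)*23 = ((8 - 5*(-3))*(-2 - 2*I*√6))*23 = ((8 + 15)*(-2 - 2*I*√6))*23 = (23*(-2 - 2*I*√6))*23 = (-46 - 46*I*√6)*23 = -1058 - 1058*I*√6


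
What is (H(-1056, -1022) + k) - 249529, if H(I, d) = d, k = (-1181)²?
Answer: 1144210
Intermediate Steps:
k = 1394761
(H(-1056, -1022) + k) - 249529 = (-1022 + 1394761) - 249529 = 1393739 - 249529 = 1144210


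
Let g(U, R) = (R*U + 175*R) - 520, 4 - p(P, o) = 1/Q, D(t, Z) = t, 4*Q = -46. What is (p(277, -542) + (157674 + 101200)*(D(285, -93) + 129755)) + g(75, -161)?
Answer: 774270486464/23 ≈ 3.3664e+10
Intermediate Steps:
Q = -23/2 (Q = (¼)*(-46) = -23/2 ≈ -11.500)
p(P, o) = 94/23 (p(P, o) = 4 - 1/(-23/2) = 4 - 1*(-2/23) = 4 + 2/23 = 94/23)
g(U, R) = -520 + 175*R + R*U (g(U, R) = (175*R + R*U) - 520 = -520 + 175*R + R*U)
(p(277, -542) + (157674 + 101200)*(D(285, -93) + 129755)) + g(75, -161) = (94/23 + (157674 + 101200)*(285 + 129755)) + (-520 + 175*(-161) - 161*75) = (94/23 + 258874*130040) + (-520 - 28175 - 12075) = (94/23 + 33663974960) - 40770 = 774271424174/23 - 40770 = 774270486464/23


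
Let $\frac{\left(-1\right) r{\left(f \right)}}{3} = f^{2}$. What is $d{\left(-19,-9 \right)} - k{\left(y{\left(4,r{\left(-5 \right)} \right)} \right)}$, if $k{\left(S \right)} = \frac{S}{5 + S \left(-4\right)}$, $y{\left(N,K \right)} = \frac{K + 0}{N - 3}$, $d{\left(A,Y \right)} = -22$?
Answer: $- \frac{1327}{61} \approx -21.754$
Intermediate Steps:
$r{\left(f \right)} = - 3 f^{2}$
$y{\left(N,K \right)} = \frac{K}{-3 + N}$
$k{\left(S \right)} = \frac{S}{5 - 4 S}$
$d{\left(-19,-9 \right)} - k{\left(y{\left(4,r{\left(-5 \right)} \right)} \right)} = -22 - - \frac{- 3 \left(-5\right)^{2} \frac{1}{-3 + 4}}{-5 + 4 \frac{\left(-3\right) \left(-5\right)^{2}}{-3 + 4}} = -22 - - \frac{\left(-3\right) 25 \cdot 1^{-1}}{-5 + 4 \frac{\left(-3\right) 25}{1}} = -22 - - \frac{\left(-75\right) 1}{-5 + 4 \left(\left(-75\right) 1\right)} = -22 - \left(-1\right) \left(-75\right) \frac{1}{-5 + 4 \left(-75\right)} = -22 - \left(-1\right) \left(-75\right) \frac{1}{-5 - 300} = -22 - \left(-1\right) \left(-75\right) \frac{1}{-305} = -22 - \left(-1\right) \left(-75\right) \left(- \frac{1}{305}\right) = -22 - - \frac{15}{61} = -22 + \frac{15}{61} = - \frac{1327}{61}$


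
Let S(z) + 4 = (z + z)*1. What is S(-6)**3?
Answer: -4096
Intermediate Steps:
S(z) = -4 + 2*z (S(z) = -4 + (z + z)*1 = -4 + (2*z)*1 = -4 + 2*z)
S(-6)**3 = (-4 + 2*(-6))**3 = (-4 - 12)**3 = (-16)**3 = -4096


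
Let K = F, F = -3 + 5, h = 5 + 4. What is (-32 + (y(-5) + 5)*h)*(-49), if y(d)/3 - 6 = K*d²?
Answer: -74725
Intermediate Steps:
h = 9
F = 2
K = 2
y(d) = 18 + 6*d² (y(d) = 18 + 3*(2*d²) = 18 + 6*d²)
(-32 + (y(-5) + 5)*h)*(-49) = (-32 + ((18 + 6*(-5)²) + 5)*9)*(-49) = (-32 + ((18 + 6*25) + 5)*9)*(-49) = (-32 + ((18 + 150) + 5)*9)*(-49) = (-32 + (168 + 5)*9)*(-49) = (-32 + 173*9)*(-49) = (-32 + 1557)*(-49) = 1525*(-49) = -74725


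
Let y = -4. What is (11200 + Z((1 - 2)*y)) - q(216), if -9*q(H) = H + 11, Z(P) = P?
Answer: 101063/9 ≈ 11229.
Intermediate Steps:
q(H) = -11/9 - H/9 (q(H) = -(H + 11)/9 = -(11 + H)/9 = -11/9 - H/9)
(11200 + Z((1 - 2)*y)) - q(216) = (11200 + (1 - 2)*(-4)) - (-11/9 - 1/9*216) = (11200 - 1*(-4)) - (-11/9 - 24) = (11200 + 4) - 1*(-227/9) = 11204 + 227/9 = 101063/9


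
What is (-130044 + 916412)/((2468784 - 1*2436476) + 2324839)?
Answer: 786368/2357147 ≈ 0.33361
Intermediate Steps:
(-130044 + 916412)/((2468784 - 1*2436476) + 2324839) = 786368/((2468784 - 2436476) + 2324839) = 786368/(32308 + 2324839) = 786368/2357147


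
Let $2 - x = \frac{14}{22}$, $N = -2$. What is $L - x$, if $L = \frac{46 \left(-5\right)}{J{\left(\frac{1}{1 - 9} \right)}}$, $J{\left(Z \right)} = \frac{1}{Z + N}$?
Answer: $\frac{21445}{44} \approx 487.39$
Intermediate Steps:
$x = \frac{15}{11}$ ($x = 2 - \frac{14}{22} = 2 - 14 \cdot \frac{1}{22} = 2 - \frac{7}{11} = \frac{15}{11} \approx 1.3636$)
$J{\left(Z \right)} = \frac{1}{-2 + Z}$ ($J{\left(Z \right)} = \frac{1}{Z - 2} = \frac{1}{-2 + Z}$)
$L = \frac{1955}{4}$ ($L = \frac{46 \left(-5\right)}{\frac{1}{-2 + \frac{1}{1 - 9}}} = - \frac{230}{\frac{1}{-2 + \frac{1}{-8}}} = - \frac{230}{\frac{1}{-2 - \frac{1}{8}}} = - \frac{230}{\frac{1}{- \frac{17}{8}}} = - \frac{230}{- \frac{8}{17}} = \left(-230\right) \left(- \frac{17}{8}\right) = \frac{1955}{4} \approx 488.75$)
$L - x = \frac{1955}{4} - \frac{15}{11} = \frac{21445}{44}$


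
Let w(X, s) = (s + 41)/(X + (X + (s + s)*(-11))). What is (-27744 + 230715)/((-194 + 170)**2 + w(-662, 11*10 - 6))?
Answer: 733131252/2080367 ≈ 352.40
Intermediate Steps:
w(X, s) = (41 + s)/(-22*s + 2*X) (w(X, s) = (41 + s)/(X + (X + (2*s)*(-11))) = (41 + s)/(X + (X - 22*s)) = (41 + s)/(-22*s + 2*X))
(-27744 + 230715)/((-194 + 170)**2 + w(-662, 11*10 - 6)) = (-27744 + 230715)/((-194 + 170)**2 + (41 + (11*10 - 6))/(2*(-662 - 11*(11*10 - 6)))) = 202971/((-24)**2 + (41 + (110 - 6))/(2*(-662 - 11*(110 - 6)))) = 202971/(576 + (41 + 104)/(2*(-662 - 11*104))) = 202971/(576 + (1/2)*145/(-662 - 1144)) = 202971/(576 + (1/2)*145/(-1806)) = 202971/(576 + (1/2)*(-1/1806)*145) = 202971/(576 - 145/3612) = 202971/(2080367/3612) = 202971*(3612/2080367) = 733131252/2080367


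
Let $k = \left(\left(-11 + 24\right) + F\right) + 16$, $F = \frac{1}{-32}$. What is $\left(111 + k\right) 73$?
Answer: $\frac{326967}{32} \approx 10218.0$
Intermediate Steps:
$F = - \frac{1}{32} \approx -0.03125$
$k = \frac{927}{32}$ ($k = \left(\left(-11 + 24\right) - \frac{1}{32}\right) + 16 = \left(13 - \frac{1}{32}\right) + 16 = \frac{415}{32} + 16 = \frac{927}{32} \approx 28.969$)
$\left(111 + k\right) 73 = \left(111 + \frac{927}{32}\right) 73 = \frac{4479}{32} \cdot 73 = \frac{326967}{32}$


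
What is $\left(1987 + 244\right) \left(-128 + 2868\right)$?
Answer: $6112940$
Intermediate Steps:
$\left(1987 + 244\right) \left(-128 + 2868\right) = 2231 \cdot 2740 = 6112940$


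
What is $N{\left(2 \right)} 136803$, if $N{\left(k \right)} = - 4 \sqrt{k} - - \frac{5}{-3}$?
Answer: $-228005 - 547212 \sqrt{2} \approx -1.0019 \cdot 10^{6}$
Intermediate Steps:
$N{\left(k \right)} = - \frac{5}{3} - 4 \sqrt{k}$ ($N{\left(k \right)} = - 4 \sqrt{k} - \left(-5\right) \left(- \frac{1}{3}\right) = - 4 \sqrt{k} - \frac{5}{3} = - \frac{5}{3} - 4 \sqrt{k}$)
$N{\left(2 \right)} 136803 = \left(- \frac{5}{3} - 4 \sqrt{2}\right) 136803 = -228005 - 547212 \sqrt{2}$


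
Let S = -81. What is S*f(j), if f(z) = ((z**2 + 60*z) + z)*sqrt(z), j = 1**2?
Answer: -5022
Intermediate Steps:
j = 1
f(z) = sqrt(z)*(z**2 + 61*z) (f(z) = (z**2 + 61*z)*sqrt(z) = sqrt(z)*(z**2 + 61*z))
S*f(j) = -81*1**(3/2)*(61 + 1) = -81*62 = -5022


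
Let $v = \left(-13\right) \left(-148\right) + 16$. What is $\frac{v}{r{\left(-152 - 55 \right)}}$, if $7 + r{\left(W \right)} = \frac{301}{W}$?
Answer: $- \frac{40158}{175} \approx -229.47$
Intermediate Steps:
$r{\left(W \right)} = -7 + \frac{301}{W}$
$v = 1940$ ($v = 1924 + 16 = 1940$)
$\frac{v}{r{\left(-152 - 55 \right)}} = \frac{1940}{-7 + \frac{301}{-152 - 55}} = \frac{1940}{-7 + \frac{301}{-207}} = \frac{1940}{-7 + 301 \left(- \frac{1}{207}\right)} = \frac{1940}{-7 - \frac{301}{207}} = \frac{1940}{- \frac{1750}{207}} = 1940 \left(- \frac{207}{1750}\right) = - \frac{40158}{175}$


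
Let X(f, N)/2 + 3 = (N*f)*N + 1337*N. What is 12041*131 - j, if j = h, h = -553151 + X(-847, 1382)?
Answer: 3233846316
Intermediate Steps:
X(f, N) = -6 + 2674*N + 2*f*N² (X(f, N) = -6 + 2*((N*f)*N + 1337*N) = -6 + 2*(f*N² + 1337*N) = -6 + 2*(1337*N + f*N²) = -6 + (2674*N + 2*f*N²) = -6 + 2674*N + 2*f*N²)
h = -3232268945 (h = -553151 + (-6 + 2674*1382 + 2*(-847)*1382²) = -553151 + (-6 + 3695468 + 2*(-847)*1909924) = -553151 + (-6 + 3695468 - 3235411256) = -553151 - 3231715794 = -3232268945)
j = -3232268945
12041*131 - j = 12041*131 - 1*(-3232268945) = 1577371 + 3232268945 = 3233846316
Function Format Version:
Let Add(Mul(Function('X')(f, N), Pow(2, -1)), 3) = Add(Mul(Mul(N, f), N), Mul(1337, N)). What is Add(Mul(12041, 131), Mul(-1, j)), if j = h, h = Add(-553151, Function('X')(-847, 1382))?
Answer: 3233846316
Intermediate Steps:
Function('X')(f, N) = Add(-6, Mul(2674, N), Mul(2, f, Pow(N, 2))) (Function('X')(f, N) = Add(-6, Mul(2, Add(Mul(Mul(N, f), N), Mul(1337, N)))) = Add(-6, Mul(2, Add(Mul(f, Pow(N, 2)), Mul(1337, N)))) = Add(-6, Mul(2, Add(Mul(1337, N), Mul(f, Pow(N, 2))))) = Add(-6, Add(Mul(2674, N), Mul(2, f, Pow(N, 2)))) = Add(-6, Mul(2674, N), Mul(2, f, Pow(N, 2))))
h = -3232268945 (h = Add(-553151, Add(-6, Mul(2674, 1382), Mul(2, -847, Pow(1382, 2)))) = Add(-553151, Add(-6, 3695468, Mul(2, -847, 1909924))) = Add(-553151, Add(-6, 3695468, -3235411256)) = Add(-553151, -3231715794) = -3232268945)
j = -3232268945
Add(Mul(12041, 131), Mul(-1, j)) = Add(Mul(12041, 131), Mul(-1, -3232268945)) = Add(1577371, 3232268945) = 3233846316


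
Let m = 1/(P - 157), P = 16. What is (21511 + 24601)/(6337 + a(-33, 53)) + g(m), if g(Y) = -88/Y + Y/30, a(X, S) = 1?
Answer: 166425150671/13404870 ≈ 12415.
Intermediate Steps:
m = -1/141 (m = 1/(16 - 157) = 1/(-141) = -1/141 ≈ -0.0070922)
g(Y) = -88/Y + Y/30 (g(Y) = -88/Y + Y*(1/30) = -88/Y + Y/30)
(21511 + 24601)/(6337 + a(-33, 53)) + g(m) = (21511 + 24601)/(6337 + 1) + (-88/(-1/141) + (1/30)*(-1/141)) = 46112/6338 + (-88*(-141) - 1/4230) = 46112*(1/6338) + (12408 - 1/4230) = 23056/3169 + 52485839/4230 = 166425150671/13404870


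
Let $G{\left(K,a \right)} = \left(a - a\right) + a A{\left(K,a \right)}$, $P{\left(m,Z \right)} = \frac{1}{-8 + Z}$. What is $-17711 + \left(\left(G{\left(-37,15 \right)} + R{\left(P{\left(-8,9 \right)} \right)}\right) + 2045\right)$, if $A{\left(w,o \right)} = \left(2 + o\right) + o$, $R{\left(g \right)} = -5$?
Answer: $-15191$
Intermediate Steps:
$A{\left(w,o \right)} = 2 + 2 o$
$G{\left(K,a \right)} = a \left(2 + 2 a\right)$ ($G{\left(K,a \right)} = \left(a - a\right) + a \left(2 + 2 a\right) = 0 + a \left(2 + 2 a\right) = a \left(2 + 2 a\right)$)
$-17711 + \left(\left(G{\left(-37,15 \right)} + R{\left(P{\left(-8,9 \right)} \right)}\right) + 2045\right) = -17711 + \left(\left(2 \cdot 15 \left(1 + 15\right) - 5\right) + 2045\right) = -17711 + \left(\left(2 \cdot 15 \cdot 16 - 5\right) + 2045\right) = -17711 + \left(\left(480 - 5\right) + 2045\right) = -17711 + \left(475 + 2045\right) = -17711 + 2520 = -15191$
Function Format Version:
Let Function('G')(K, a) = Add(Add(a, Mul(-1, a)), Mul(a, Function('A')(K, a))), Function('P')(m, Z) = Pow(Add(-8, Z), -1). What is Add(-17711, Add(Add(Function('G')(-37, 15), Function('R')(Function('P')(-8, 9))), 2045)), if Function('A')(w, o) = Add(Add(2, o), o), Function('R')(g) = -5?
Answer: -15191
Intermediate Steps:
Function('A')(w, o) = Add(2, Mul(2, o))
Function('G')(K, a) = Mul(a, Add(2, Mul(2, a))) (Function('G')(K, a) = Add(Add(a, Mul(-1, a)), Mul(a, Add(2, Mul(2, a)))) = Add(0, Mul(a, Add(2, Mul(2, a)))) = Mul(a, Add(2, Mul(2, a))))
Add(-17711, Add(Add(Function('G')(-37, 15), Function('R')(Function('P')(-8, 9))), 2045)) = Add(-17711, Add(Add(Mul(2, 15, Add(1, 15)), -5), 2045)) = Add(-17711, Add(Add(Mul(2, 15, 16), -5), 2045)) = Add(-17711, Add(Add(480, -5), 2045)) = Add(-17711, Add(475, 2045)) = Add(-17711, 2520) = -15191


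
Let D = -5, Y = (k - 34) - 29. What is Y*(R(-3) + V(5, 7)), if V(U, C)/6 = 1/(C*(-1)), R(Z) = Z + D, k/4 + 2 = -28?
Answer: 11346/7 ≈ 1620.9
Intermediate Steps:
k = -120 (k = -8 + 4*(-28) = -8 - 112 = -120)
Y = -183 (Y = (-120 - 34) - 29 = -154 - 29 = -183)
R(Z) = -5 + Z (R(Z) = Z - 5 = -5 + Z)
V(U, C) = -6/C (V(U, C) = 6/((C*(-1))) = 6/((-C)) = 6*(-1/C) = -6/C)
Y*(R(-3) + V(5, 7)) = -183*((-5 - 3) - 6/7) = -183*(-8 - 6*⅐) = -183*(-8 - 6/7) = -183*(-62/7) = 11346/7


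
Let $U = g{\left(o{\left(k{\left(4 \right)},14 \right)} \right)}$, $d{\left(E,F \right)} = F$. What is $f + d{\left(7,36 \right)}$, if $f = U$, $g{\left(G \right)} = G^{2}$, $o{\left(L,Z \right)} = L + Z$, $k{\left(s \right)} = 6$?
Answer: $436$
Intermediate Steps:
$U = 400$ ($U = \left(6 + 14\right)^{2} = 20^{2} = 400$)
$f = 400$
$f + d{\left(7,36 \right)} = 400 + 36 = 436$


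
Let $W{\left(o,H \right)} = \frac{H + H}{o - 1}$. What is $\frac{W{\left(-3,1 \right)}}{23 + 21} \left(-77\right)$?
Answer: $\frac{7}{8} \approx 0.875$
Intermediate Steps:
$W{\left(o,H \right)} = \frac{2 H}{-1 + o}$
$\frac{W{\left(-3,1 \right)}}{23 + 21} \left(-77\right) = \frac{2 \cdot 1 \frac{1}{-1 - 3}}{23 + 21} \left(-77\right) = \frac{2 \cdot 1 \frac{1}{-4}}{44} \left(-77\right) = 2 \cdot 1 \left(- \frac{1}{4}\right) \frac{1}{44} \left(-77\right) = \left(- \frac{1}{2}\right) \frac{1}{44} \left(-77\right) = \left(- \frac{1}{88}\right) \left(-77\right) = \frac{7}{8}$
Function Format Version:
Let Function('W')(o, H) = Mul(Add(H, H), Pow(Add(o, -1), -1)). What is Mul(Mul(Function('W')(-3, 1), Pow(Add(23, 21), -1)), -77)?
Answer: Rational(7, 8) ≈ 0.87500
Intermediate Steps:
Function('W')(o, H) = Mul(2, H, Pow(Add(-1, o), -1)) (Function('W')(o, H) = Mul(Mul(2, H), Pow(Add(-1, o), -1)) = Mul(2, H, Pow(Add(-1, o), -1)))
Mul(Mul(Function('W')(-3, 1), Pow(Add(23, 21), -1)), -77) = Mul(Mul(Mul(2, 1, Pow(Add(-1, -3), -1)), Pow(Add(23, 21), -1)), -77) = Mul(Mul(Mul(2, 1, Pow(-4, -1)), Pow(44, -1)), -77) = Mul(Mul(Mul(2, 1, Rational(-1, 4)), Rational(1, 44)), -77) = Mul(Mul(Rational(-1, 2), Rational(1, 44)), -77) = Mul(Rational(-1, 88), -77) = Rational(7, 8)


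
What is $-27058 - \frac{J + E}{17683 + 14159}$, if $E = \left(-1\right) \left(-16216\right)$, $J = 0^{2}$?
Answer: $- \frac{430798526}{15921} \approx -27059.0$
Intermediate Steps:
$J = 0$
$E = 16216$
$-27058 - \frac{J + E}{17683 + 14159} = -27058 - \frac{0 + 16216}{17683 + 14159} = -27058 - \frac{16216}{31842} = -27058 - 16216 \cdot \frac{1}{31842} = -27058 - \frac{8108}{15921} = - \frac{430798526}{15921}$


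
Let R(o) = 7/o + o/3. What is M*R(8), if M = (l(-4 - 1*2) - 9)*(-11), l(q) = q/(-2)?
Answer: 935/4 ≈ 233.75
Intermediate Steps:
R(o) = 7/o + o/3 (R(o) = 7/o + o*(1/3) = 7/o + o/3)
l(q) = -q/2 (l(q) = q*(-1/2) = -q/2)
M = 66 (M = (-(-4 - 1*2)/2 - 9)*(-11) = (-(-4 - 2)/2 - 9)*(-11) = (-1/2*(-6) - 9)*(-11) = (3 - 9)*(-11) = -6*(-11) = 66)
M*R(8) = 66*(7/8 + (1/3)*8) = 66*(7*(1/8) + 8/3) = 66*(7/8 + 8/3) = 66*(85/24) = 935/4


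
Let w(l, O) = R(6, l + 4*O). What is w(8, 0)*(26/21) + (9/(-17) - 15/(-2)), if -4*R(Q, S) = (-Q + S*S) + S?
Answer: -3203/238 ≈ -13.458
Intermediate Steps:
R(Q, S) = -S/4 - S²/4 + Q/4 (R(Q, S) = -((-Q + S*S) + S)/4 = -((-Q + S²) + S)/4 = -((S² - Q) + S)/4 = -(S + S² - Q)/4 = -S/4 - S²/4 + Q/4)
w(l, O) = 3/2 - O - l/4 - (l + 4*O)²/4 (w(l, O) = -(l + 4*O)/4 - (l + 4*O)²/4 + (¼)*6 = (-O - l/4) - (l + 4*O)²/4 + 3/2 = 3/2 - O - l/4 - (l + 4*O)²/4)
w(8, 0)*(26/21) + (9/(-17) - 15/(-2)) = (3/2 - 1*0 - ¼*8 - (8 + 4*0)²/4)*(26/21) + (9/(-17) - 15/(-2)) = (3/2 + 0 - 2 - (8 + 0)²/4)*(26*(1/21)) + (9*(-1/17) - 15*(-½)) = (3/2 + 0 - 2 - ¼*8²)*(26/21) + (-9/17 + 15/2) = (3/2 + 0 - 2 - ¼*64)*(26/21) + 237/34 = (3/2 + 0 - 2 - 16)*(26/21) + 237/34 = -33/2*26/21 + 237/34 = -143/7 + 237/34 = -3203/238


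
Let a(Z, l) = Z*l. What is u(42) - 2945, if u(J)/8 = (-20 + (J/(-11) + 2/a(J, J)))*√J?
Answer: -2945 - 924292*√42/4851 ≈ -4179.8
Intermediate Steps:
u(J) = 8*√J*(-20 + 2/J² - J/11) (u(J) = 8*((-20 + (J/(-11) + 2/((J*J))))*√J) = 8*((-20 + (J*(-1/11) + 2/(J²)))*√J) = 8*((-20 + (-J/11 + 2/J²))*√J) = 8*((-20 + (2/J² - J/11))*√J) = 8*((-20 + 2/J² - J/11)*√J) = 8*(√J*(-20 + 2/J² - J/11)) = 8*√J*(-20 + 2/J² - J/11))
u(42) - 2945 = 8*(22 - 1*42²*(220 + 42))/(11*42^(3/2)) - 2945 = 8*(√42/1764)*(22 - 1*1764*262)/11 - 2945 = 8*(√42/1764)*(22 - 462168)/11 - 2945 = (8/11)*(√42/1764)*(-462146) - 2945 = -924292*√42/4851 - 2945 = -2945 - 924292*√42/4851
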